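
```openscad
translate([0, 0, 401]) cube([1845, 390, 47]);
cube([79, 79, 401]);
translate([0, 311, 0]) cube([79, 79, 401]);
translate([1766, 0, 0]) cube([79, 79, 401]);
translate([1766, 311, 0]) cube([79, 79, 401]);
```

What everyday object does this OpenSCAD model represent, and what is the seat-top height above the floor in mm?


A bench. The seat-top height is 448 mm.

A long slab on four corner posts — a bench. The slab sits at z = 401 with thickness 47, so the top is 401 + 47 = 448 mm.


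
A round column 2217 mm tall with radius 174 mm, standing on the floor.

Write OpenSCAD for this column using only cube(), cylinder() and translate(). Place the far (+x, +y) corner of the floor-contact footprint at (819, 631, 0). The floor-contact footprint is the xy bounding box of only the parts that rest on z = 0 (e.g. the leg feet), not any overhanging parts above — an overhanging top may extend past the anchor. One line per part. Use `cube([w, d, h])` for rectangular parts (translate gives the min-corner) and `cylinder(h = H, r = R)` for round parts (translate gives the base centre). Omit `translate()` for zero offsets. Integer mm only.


translate([645, 457, 0]) cylinder(h = 2217, r = 174);


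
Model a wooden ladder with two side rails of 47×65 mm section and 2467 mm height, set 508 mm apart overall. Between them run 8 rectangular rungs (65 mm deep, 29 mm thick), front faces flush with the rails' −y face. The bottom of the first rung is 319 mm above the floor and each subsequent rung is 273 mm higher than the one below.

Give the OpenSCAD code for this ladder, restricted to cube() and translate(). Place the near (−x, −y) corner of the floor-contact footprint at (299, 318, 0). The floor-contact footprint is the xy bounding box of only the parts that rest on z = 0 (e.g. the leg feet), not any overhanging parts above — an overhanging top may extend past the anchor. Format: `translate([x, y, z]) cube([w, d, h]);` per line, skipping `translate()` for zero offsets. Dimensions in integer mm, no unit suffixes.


// rung span = 508 - 2*47 = 414
// rung[k] z = 319 + k*273
translate([299, 318, 0]) cube([47, 65, 2467]);
translate([760, 318, 0]) cube([47, 65, 2467]);
translate([346, 318, 319]) cube([414, 65, 29]);
translate([346, 318, 592]) cube([414, 65, 29]);
translate([346, 318, 865]) cube([414, 65, 29]);
translate([346, 318, 1138]) cube([414, 65, 29]);
translate([346, 318, 1411]) cube([414, 65, 29]);
translate([346, 318, 1684]) cube([414, 65, 29]);
translate([346, 318, 1957]) cube([414, 65, 29]);
translate([346, 318, 2230]) cube([414, 65, 29]);


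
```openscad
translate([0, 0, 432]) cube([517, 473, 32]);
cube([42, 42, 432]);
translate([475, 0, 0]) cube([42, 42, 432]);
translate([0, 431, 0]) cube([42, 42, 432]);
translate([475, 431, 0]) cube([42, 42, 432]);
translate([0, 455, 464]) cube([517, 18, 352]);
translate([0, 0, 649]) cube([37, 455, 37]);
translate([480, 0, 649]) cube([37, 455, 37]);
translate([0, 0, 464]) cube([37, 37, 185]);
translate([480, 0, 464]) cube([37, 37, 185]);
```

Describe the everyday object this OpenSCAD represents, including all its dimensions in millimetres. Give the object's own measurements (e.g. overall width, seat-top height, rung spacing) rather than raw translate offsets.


A chair. The seat is a 517×473×32 mm slab with its top at z = 464 mm, on four 42×42 mm corner legs (flush with the seat edges, standing on z = 0). A flat backrest 18 mm thick, 352 mm tall, spans the full seat width and rises from the seat top along its +y edge, rear face flush with the rear of the seat. Two armrests of 37×37 mm section run along each side from the seat's front edge to the front of the backrest, top faces 222 mm above the seat top and outer faces flush with the seat's x-edges; a 37×37 mm post under the front of each armrest stands on the seat at the front corner.


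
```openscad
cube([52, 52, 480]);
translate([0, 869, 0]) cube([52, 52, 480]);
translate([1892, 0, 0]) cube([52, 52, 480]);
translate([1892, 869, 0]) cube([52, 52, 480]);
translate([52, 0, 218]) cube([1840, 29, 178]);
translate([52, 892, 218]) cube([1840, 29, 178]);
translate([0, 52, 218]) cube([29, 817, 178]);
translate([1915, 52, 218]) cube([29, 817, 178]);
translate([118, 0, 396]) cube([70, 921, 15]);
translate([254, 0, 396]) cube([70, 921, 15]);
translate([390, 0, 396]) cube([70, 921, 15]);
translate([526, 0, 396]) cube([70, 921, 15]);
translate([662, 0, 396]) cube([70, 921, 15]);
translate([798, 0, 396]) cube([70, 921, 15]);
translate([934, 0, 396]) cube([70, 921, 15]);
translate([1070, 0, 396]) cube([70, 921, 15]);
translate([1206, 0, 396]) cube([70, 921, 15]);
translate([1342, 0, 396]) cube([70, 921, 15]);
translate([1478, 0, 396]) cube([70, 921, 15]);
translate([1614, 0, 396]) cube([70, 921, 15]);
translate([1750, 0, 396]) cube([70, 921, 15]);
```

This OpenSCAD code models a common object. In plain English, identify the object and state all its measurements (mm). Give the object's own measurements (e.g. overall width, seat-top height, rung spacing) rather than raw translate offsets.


A bed frame 1944 mm long (x) by 921 mm wide (y). Four 52×52 mm corner posts, 480 mm tall, at the corners of the footprint. Four rails of 29 mm thickness and 178 mm height run between adjacent posts with their undersides at z = 218 mm, their outer faces flush with the outside of the frame (the two x-running rails run between the posts' inner faces; the two y-running rails run between the posts' inner faces). 13 slats, each 70 mm wide (x) and 15 mm thick, lie across the top of the two x-running rails, running the full 921 mm width of the frame in y; along x they sit between the end posts with a 66 mm gap after the −x posts and between neighbouring slats, leaving 72 mm before the +x posts.


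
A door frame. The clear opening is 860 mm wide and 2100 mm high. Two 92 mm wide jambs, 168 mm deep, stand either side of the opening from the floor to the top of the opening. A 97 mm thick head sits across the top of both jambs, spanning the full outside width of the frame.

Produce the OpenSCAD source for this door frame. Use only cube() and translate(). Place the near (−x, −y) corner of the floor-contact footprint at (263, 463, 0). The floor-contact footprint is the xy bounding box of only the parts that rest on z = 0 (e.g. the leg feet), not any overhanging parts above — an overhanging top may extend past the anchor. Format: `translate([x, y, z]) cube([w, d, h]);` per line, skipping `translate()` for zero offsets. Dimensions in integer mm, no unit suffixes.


translate([263, 463, 0]) cube([92, 168, 2100]);
translate([1215, 463, 0]) cube([92, 168, 2100]);
translate([263, 463, 2100]) cube([1044, 168, 97]);


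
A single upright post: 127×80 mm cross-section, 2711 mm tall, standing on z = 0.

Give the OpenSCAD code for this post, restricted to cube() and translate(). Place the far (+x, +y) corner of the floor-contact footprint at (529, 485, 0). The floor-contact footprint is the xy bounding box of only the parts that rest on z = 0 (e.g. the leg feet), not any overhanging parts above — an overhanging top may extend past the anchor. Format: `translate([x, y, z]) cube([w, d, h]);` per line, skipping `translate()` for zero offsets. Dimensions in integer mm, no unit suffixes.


translate([402, 405, 0]) cube([127, 80, 2711]);


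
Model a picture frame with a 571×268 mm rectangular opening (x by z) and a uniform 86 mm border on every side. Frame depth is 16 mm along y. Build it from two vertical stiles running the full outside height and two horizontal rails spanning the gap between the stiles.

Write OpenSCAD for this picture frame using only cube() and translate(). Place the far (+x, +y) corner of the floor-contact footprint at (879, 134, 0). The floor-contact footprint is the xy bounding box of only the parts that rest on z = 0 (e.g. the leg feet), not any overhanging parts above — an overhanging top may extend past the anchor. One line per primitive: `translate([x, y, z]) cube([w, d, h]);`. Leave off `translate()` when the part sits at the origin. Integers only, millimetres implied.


translate([136, 118, 0]) cube([86, 16, 440]);
translate([793, 118, 0]) cube([86, 16, 440]);
translate([222, 118, 0]) cube([571, 16, 86]);
translate([222, 118, 354]) cube([571, 16, 86]);


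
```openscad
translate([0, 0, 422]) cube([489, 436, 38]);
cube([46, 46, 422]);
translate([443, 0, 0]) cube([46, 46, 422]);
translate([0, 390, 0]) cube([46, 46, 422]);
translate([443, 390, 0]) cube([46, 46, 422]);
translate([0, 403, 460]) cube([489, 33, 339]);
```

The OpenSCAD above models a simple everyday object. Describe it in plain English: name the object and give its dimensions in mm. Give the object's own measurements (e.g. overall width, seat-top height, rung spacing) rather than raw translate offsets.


A chair. The seat is a 489×436×38 mm slab with its top at z = 460 mm, on four 46×46 mm corner legs (flush with the seat edges, standing on z = 0). A flat backrest 33 mm thick, 339 mm tall, spans the full seat width and rises from the seat top along its +y edge, rear face flush with the rear of the seat.


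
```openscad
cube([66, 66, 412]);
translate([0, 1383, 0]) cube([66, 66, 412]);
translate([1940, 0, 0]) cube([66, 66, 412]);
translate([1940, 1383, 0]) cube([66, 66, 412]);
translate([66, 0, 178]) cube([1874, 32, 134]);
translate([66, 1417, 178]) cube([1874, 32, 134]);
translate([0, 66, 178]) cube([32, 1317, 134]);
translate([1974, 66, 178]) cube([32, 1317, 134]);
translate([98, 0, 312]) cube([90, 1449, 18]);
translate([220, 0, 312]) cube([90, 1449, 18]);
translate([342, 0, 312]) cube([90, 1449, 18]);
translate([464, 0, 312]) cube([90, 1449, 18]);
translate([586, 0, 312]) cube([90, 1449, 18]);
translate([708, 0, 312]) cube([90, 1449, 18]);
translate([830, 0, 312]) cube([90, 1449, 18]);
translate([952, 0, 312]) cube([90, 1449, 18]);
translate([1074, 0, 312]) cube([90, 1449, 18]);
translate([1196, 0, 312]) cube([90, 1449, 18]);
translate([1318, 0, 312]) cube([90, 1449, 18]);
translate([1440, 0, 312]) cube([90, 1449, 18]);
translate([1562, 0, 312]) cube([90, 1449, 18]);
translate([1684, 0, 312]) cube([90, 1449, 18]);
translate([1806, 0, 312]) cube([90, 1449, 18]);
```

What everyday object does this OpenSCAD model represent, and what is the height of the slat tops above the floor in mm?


A bed frame. The slat-top height is 330 mm.

Four posts, four rails, and a row of slats — a bed frame. Slats sit on the rails at z = 178 + 134 = 312; with slat thickness 18, the top is 330 mm.


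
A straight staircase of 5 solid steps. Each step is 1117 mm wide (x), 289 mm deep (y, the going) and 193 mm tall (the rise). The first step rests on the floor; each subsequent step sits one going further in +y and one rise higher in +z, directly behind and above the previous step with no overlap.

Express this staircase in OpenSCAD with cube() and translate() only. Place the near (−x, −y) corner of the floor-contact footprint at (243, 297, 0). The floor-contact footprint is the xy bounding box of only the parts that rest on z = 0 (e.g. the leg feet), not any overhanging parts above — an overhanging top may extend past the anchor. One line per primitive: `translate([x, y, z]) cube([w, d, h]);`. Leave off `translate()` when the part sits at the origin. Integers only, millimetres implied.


translate([243, 297, 0]) cube([1117, 289, 193]);
translate([243, 586, 193]) cube([1117, 289, 193]);
translate([243, 875, 386]) cube([1117, 289, 193]);
translate([243, 1164, 579]) cube([1117, 289, 193]);
translate([243, 1453, 772]) cube([1117, 289, 193]);


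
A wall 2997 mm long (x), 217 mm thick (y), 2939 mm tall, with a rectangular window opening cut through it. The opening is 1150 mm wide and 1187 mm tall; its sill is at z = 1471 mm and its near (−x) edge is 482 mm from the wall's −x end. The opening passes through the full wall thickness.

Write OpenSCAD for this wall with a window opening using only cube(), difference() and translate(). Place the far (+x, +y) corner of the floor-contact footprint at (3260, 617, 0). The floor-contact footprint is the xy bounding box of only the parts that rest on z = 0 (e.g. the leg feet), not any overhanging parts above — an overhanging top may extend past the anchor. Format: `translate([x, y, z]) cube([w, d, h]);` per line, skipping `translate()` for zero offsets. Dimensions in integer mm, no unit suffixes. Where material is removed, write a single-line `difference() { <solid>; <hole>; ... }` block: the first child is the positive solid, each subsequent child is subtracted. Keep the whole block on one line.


difference() { translate([263, 400, 0]) cube([2997, 217, 2939]); translate([745, 400, 1471]) cube([1150, 217, 1187]); }


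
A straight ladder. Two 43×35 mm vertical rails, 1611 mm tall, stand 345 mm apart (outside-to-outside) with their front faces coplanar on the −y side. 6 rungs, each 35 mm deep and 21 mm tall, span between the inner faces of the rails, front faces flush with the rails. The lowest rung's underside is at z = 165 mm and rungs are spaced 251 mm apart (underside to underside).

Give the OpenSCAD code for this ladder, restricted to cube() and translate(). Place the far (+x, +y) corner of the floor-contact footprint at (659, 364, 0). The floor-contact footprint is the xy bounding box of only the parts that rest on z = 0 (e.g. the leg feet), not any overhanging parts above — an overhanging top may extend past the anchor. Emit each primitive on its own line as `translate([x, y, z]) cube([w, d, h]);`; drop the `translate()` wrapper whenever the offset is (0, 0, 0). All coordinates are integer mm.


translate([314, 329, 0]) cube([43, 35, 1611]);
translate([616, 329, 0]) cube([43, 35, 1611]);
translate([357, 329, 165]) cube([259, 35, 21]);
translate([357, 329, 416]) cube([259, 35, 21]);
translate([357, 329, 667]) cube([259, 35, 21]);
translate([357, 329, 918]) cube([259, 35, 21]);
translate([357, 329, 1169]) cube([259, 35, 21]);
translate([357, 329, 1420]) cube([259, 35, 21]);


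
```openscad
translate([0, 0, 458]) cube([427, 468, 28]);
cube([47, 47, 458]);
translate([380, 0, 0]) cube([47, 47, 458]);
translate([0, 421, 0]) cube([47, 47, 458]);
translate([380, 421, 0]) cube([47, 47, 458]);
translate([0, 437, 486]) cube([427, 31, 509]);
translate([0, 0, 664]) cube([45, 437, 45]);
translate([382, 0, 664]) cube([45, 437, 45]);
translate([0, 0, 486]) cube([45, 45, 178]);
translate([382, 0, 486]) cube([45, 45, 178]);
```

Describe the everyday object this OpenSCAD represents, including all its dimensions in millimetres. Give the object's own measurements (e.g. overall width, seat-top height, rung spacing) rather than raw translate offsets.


A chair. The seat is a 427×468×28 mm slab with its top at z = 486 mm, on four 47×47 mm corner legs (flush with the seat edges, standing on z = 0). A flat backrest 31 mm thick, 509 mm tall, spans the full seat width and rises from the seat top along its +y edge, rear face flush with the rear of the seat. Two armrests of 45×45 mm section run along each side from the seat's front edge to the front of the backrest, top faces 223 mm above the seat top and outer faces flush with the seat's x-edges; a 45×45 mm post under the front of each armrest stands on the seat at the front corner.


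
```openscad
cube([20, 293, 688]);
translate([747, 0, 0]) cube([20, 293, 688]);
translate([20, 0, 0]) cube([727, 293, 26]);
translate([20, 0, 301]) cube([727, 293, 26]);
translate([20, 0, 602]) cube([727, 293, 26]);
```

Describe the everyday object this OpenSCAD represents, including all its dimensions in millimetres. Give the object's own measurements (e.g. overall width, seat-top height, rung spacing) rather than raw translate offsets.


An open bookshelf. Two side panels, each 20 mm thick, 293 mm deep and 688 mm tall, stand 767 mm apart (outside-to-outside). Between them sit 3 shelves, each 26 mm thick and 293 mm deep, spanning the full gap between the sides. The bottom shelf rests on the floor (its underside at z = 0) and the clear gap between one shelf's top and the next shelf's underside is 275 mm.


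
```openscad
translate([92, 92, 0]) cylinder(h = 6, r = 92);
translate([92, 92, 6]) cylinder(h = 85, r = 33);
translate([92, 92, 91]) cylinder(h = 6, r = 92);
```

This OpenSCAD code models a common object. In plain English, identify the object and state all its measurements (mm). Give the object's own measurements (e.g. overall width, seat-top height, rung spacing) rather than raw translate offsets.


A spool: two coaxial disc flanges of radius 92 mm and thickness 6 mm, joined by a core cylinder of radius 33 mm and height 85 mm. The lower flange rests on z = 0 and the three cylinders share a vertical axis.


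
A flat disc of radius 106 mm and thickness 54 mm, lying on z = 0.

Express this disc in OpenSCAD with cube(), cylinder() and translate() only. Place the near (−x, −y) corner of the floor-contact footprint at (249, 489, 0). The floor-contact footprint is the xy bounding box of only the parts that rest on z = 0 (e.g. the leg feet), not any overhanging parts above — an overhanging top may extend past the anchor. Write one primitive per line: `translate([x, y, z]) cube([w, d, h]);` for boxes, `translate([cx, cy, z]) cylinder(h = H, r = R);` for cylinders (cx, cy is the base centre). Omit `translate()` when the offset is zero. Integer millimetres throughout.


translate([355, 595, 0]) cylinder(h = 54, r = 106);


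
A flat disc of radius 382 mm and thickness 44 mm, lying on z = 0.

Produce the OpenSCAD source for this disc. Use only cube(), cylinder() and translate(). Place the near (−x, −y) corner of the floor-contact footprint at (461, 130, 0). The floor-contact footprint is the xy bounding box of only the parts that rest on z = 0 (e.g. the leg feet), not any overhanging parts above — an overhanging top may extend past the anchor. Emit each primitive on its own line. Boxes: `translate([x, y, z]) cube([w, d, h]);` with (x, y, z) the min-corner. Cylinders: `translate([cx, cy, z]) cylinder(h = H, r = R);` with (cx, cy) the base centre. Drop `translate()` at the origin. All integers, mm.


translate([843, 512, 0]) cylinder(h = 44, r = 382);


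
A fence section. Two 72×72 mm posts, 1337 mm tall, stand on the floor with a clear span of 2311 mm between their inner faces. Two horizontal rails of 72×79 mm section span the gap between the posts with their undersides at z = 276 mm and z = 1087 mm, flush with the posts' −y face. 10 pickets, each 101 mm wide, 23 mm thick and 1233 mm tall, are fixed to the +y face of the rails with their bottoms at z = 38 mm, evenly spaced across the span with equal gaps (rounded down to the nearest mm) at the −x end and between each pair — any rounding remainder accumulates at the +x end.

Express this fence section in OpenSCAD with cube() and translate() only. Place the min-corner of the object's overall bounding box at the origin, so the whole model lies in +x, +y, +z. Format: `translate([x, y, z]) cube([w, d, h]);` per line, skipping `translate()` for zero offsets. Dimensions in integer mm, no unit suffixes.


cube([72, 72, 1337]);
translate([2383, 0, 0]) cube([72, 72, 1337]);
translate([72, 0, 276]) cube([2311, 72, 79]);
translate([72, 0, 1087]) cube([2311, 72, 79]);
translate([190, 72, 38]) cube([101, 23, 1233]);
translate([409, 72, 38]) cube([101, 23, 1233]);
translate([628, 72, 38]) cube([101, 23, 1233]);
translate([847, 72, 38]) cube([101, 23, 1233]);
translate([1066, 72, 38]) cube([101, 23, 1233]);
translate([1285, 72, 38]) cube([101, 23, 1233]);
translate([1504, 72, 38]) cube([101, 23, 1233]);
translate([1723, 72, 38]) cube([101, 23, 1233]);
translate([1942, 72, 38]) cube([101, 23, 1233]);
translate([2161, 72, 38]) cube([101, 23, 1233]);


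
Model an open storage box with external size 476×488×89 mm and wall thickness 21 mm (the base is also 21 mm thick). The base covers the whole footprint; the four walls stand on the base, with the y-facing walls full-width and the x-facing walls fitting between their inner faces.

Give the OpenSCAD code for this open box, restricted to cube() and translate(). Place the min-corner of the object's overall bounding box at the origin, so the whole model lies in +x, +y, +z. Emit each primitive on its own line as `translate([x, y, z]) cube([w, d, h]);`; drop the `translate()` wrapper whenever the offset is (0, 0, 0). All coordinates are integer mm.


cube([476, 488, 21]);
translate([0, 0, 21]) cube([476, 21, 68]);
translate([0, 467, 21]) cube([476, 21, 68]);
translate([0, 21, 21]) cube([21, 446, 68]);
translate([455, 21, 21]) cube([21, 446, 68]);


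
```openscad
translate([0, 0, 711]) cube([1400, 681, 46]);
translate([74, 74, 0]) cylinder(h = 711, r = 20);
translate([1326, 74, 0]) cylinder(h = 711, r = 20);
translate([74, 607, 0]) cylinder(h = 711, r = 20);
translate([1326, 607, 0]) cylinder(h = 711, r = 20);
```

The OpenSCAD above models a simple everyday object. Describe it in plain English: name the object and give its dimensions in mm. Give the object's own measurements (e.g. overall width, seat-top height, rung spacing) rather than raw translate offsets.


A rectangular dining table. The top is 1400×681×46 mm with its upper surface at z = 757 mm. It stands on four round legs of 40 mm diameter, each leg's bounding box inset 54 mm from the nearest pair of top edges, running from the floor to the underside of the top.


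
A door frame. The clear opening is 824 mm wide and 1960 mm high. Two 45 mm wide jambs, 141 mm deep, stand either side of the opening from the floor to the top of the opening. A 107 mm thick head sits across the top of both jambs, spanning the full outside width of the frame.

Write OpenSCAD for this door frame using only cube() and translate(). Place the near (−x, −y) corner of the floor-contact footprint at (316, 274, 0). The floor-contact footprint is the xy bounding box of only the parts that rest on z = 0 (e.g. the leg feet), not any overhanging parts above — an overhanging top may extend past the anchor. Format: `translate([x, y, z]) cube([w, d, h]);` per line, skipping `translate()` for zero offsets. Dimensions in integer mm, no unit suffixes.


translate([316, 274, 0]) cube([45, 141, 1960]);
translate([1185, 274, 0]) cube([45, 141, 1960]);
translate([316, 274, 1960]) cube([914, 141, 107]);


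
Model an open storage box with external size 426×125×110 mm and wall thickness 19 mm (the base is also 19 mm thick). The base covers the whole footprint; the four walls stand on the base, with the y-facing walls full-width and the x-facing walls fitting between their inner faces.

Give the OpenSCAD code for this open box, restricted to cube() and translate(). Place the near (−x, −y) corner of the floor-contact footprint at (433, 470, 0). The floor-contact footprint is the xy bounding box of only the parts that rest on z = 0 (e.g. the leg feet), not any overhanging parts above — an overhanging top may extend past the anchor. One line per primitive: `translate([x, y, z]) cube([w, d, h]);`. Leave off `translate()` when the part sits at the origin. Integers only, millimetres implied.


translate([433, 470, 0]) cube([426, 125, 19]);
translate([433, 470, 19]) cube([426, 19, 91]);
translate([433, 576, 19]) cube([426, 19, 91]);
translate([433, 489, 19]) cube([19, 87, 91]);
translate([840, 489, 19]) cube([19, 87, 91]);


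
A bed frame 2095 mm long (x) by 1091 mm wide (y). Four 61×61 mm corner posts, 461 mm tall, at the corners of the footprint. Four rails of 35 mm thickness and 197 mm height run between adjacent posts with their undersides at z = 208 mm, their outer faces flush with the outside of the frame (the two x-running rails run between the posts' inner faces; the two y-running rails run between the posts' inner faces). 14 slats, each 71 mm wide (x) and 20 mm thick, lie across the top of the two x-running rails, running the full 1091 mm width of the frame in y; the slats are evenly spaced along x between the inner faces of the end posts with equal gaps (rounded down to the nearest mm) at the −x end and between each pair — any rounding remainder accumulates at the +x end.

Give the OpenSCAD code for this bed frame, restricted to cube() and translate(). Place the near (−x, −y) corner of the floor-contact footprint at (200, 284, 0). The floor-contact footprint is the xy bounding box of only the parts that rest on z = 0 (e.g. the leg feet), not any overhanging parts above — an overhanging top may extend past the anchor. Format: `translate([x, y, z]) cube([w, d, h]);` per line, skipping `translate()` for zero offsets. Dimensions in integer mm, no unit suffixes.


translate([200, 284, 0]) cube([61, 61, 461]);
translate([200, 1314, 0]) cube([61, 61, 461]);
translate([2234, 284, 0]) cube([61, 61, 461]);
translate([2234, 1314, 0]) cube([61, 61, 461]);
translate([261, 284, 208]) cube([1973, 35, 197]);
translate([261, 1340, 208]) cube([1973, 35, 197]);
translate([200, 345, 208]) cube([35, 969, 197]);
translate([2260, 345, 208]) cube([35, 969, 197]);
translate([326, 284, 405]) cube([71, 1091, 20]);
translate([462, 284, 405]) cube([71, 1091, 20]);
translate([598, 284, 405]) cube([71, 1091, 20]);
translate([734, 284, 405]) cube([71, 1091, 20]);
translate([870, 284, 405]) cube([71, 1091, 20]);
translate([1006, 284, 405]) cube([71, 1091, 20]);
translate([1142, 284, 405]) cube([71, 1091, 20]);
translate([1278, 284, 405]) cube([71, 1091, 20]);
translate([1414, 284, 405]) cube([71, 1091, 20]);
translate([1550, 284, 405]) cube([71, 1091, 20]);
translate([1686, 284, 405]) cube([71, 1091, 20]);
translate([1822, 284, 405]) cube([71, 1091, 20]);
translate([1958, 284, 405]) cube([71, 1091, 20]);
translate([2094, 284, 405]) cube([71, 1091, 20]);


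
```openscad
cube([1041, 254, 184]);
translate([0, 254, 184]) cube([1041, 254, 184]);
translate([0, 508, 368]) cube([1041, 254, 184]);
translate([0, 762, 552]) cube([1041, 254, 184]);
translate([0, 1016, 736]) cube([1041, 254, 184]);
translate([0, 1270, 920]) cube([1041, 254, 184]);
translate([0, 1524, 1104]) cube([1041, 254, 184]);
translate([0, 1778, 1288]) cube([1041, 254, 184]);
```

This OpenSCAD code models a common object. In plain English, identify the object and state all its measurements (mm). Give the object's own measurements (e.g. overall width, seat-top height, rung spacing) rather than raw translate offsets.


A straight staircase of 8 solid steps. Each step is 1041 mm wide (x), 254 mm deep (y, the going) and 184 mm tall (the rise). The first step rests on the floor; each subsequent step sits one going further in +y and one rise higher in +z, directly behind and above the previous step with no overlap.


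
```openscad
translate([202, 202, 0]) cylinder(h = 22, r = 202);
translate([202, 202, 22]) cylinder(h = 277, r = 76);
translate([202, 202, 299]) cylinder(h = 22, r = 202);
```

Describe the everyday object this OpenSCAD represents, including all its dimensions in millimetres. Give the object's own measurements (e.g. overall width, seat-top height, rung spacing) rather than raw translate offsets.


A spool: two coaxial disc flanges of radius 202 mm and thickness 22 mm, joined by a core cylinder of radius 76 mm and height 277 mm. The lower flange rests on z = 0 and the three cylinders share a vertical axis.


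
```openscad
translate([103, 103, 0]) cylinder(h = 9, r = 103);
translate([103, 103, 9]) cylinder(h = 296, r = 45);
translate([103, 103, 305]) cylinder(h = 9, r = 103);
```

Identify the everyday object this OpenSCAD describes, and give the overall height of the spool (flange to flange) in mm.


A spool. The overall height is 314 mm.

Three coaxial cylinders, large–small–large — a spool. Two 9 mm flanges and a 296 mm core give 9 + 296 + 9 = 314 mm.


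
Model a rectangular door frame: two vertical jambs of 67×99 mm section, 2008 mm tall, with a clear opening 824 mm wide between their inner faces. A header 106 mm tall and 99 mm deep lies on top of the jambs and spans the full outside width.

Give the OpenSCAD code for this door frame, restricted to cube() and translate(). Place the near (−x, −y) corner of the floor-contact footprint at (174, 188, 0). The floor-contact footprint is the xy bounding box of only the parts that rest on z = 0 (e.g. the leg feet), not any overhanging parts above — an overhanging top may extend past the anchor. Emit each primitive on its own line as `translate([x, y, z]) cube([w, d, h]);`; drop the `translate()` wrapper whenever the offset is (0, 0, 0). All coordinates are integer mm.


translate([174, 188, 0]) cube([67, 99, 2008]);
translate([1065, 188, 0]) cube([67, 99, 2008]);
translate([174, 188, 2008]) cube([958, 99, 106]);


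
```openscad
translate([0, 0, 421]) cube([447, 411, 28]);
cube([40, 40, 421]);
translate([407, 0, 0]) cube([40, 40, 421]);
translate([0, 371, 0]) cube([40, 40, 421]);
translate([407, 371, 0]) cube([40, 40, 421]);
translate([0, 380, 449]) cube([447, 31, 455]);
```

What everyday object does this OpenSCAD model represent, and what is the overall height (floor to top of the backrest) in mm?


A chair. The overall height is 904 mm.

A slab on four corner posts with a tall panel at the back — a chair. The seat slab sits at z = 421 with thickness 28, and the 455 mm backrest starts at the seat top, so the overall height is 421 + 28 + 455 = 904 mm.


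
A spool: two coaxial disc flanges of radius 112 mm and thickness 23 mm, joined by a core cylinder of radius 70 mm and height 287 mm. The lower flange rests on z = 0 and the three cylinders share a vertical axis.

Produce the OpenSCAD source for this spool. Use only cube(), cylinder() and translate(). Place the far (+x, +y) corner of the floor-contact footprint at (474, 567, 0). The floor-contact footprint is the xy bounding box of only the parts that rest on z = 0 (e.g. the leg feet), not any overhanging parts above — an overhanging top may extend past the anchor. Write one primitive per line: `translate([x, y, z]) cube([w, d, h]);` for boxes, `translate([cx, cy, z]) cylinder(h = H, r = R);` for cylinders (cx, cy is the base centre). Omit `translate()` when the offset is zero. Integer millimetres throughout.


translate([362, 455, 0]) cylinder(h = 23, r = 112);
translate([362, 455, 23]) cylinder(h = 287, r = 70);
translate([362, 455, 310]) cylinder(h = 23, r = 112);


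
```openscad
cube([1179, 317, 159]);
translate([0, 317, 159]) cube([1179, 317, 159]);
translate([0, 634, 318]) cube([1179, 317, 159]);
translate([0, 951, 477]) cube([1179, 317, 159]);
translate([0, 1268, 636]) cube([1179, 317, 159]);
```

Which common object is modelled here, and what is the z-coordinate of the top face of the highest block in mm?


A staircase. The total rise is 795 mm.

5 identical blocks, each offset up and back from the previous — a staircase. Each step is 159 mm tall and there are 5 of them, so the total rise is 5 × 159 = 795 mm.


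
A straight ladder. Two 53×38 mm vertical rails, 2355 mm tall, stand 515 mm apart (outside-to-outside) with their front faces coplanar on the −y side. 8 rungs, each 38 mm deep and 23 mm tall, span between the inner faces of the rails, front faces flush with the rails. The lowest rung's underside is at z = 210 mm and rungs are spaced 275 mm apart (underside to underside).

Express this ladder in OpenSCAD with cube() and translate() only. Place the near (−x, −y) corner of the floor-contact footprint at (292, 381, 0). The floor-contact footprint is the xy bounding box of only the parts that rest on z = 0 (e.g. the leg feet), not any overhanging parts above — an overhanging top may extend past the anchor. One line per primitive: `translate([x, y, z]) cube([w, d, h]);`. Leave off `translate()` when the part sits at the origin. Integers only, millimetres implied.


translate([292, 381, 0]) cube([53, 38, 2355]);
translate([754, 381, 0]) cube([53, 38, 2355]);
translate([345, 381, 210]) cube([409, 38, 23]);
translate([345, 381, 485]) cube([409, 38, 23]);
translate([345, 381, 760]) cube([409, 38, 23]);
translate([345, 381, 1035]) cube([409, 38, 23]);
translate([345, 381, 1310]) cube([409, 38, 23]);
translate([345, 381, 1585]) cube([409, 38, 23]);
translate([345, 381, 1860]) cube([409, 38, 23]);
translate([345, 381, 2135]) cube([409, 38, 23]);


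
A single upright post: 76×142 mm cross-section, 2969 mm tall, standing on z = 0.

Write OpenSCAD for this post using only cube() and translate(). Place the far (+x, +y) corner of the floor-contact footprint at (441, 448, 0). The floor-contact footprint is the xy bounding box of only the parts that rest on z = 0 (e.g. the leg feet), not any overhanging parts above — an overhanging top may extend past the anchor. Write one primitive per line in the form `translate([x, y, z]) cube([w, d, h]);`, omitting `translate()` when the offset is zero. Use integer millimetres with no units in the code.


translate([365, 306, 0]) cube([76, 142, 2969]);


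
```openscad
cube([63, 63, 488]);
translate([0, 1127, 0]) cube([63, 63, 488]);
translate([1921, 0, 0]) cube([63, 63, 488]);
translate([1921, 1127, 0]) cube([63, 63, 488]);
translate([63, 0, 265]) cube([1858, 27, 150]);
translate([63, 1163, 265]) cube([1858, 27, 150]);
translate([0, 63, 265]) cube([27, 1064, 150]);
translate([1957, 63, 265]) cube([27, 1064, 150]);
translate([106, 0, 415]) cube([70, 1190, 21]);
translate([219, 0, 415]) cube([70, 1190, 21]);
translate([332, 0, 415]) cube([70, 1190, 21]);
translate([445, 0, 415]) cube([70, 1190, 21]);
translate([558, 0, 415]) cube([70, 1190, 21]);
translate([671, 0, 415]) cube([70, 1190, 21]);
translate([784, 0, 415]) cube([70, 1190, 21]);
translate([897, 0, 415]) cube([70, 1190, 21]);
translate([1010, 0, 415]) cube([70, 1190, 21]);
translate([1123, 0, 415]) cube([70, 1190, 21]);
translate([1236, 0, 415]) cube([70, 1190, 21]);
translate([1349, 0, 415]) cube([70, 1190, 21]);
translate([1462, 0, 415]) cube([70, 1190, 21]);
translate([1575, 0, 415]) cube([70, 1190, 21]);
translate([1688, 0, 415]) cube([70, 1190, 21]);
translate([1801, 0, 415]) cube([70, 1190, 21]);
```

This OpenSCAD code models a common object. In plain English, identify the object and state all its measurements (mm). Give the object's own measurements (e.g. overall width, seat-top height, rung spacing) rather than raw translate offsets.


A bed frame 1984 mm long (x) by 1190 mm wide (y). Four 63×63 mm corner posts, 488 mm tall, at the corners of the footprint. Four rails of 27 mm thickness and 150 mm height run between adjacent posts with their undersides at z = 265 mm, their outer faces flush with the outside of the frame (the two x-running rails run between the posts' inner faces; the two y-running rails run between the posts' inner faces). 16 slats, each 70 mm wide (x) and 21 mm thick, lie across the top of the two x-running rails, running the full 1190 mm width of the frame in y; along x they sit between the end posts with a 43 mm gap after the −x posts and between neighbouring slats, leaving 50 mm before the +x posts.


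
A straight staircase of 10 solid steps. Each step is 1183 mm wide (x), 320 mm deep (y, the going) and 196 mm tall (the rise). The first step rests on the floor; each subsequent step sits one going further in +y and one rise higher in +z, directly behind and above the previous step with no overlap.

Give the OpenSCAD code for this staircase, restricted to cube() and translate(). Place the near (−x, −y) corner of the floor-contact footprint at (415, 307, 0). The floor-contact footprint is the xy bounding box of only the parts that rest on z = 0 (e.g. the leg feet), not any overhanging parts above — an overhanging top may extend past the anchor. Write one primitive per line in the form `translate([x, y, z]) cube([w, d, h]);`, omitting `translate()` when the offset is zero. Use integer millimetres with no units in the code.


translate([415, 307, 0]) cube([1183, 320, 196]);
translate([415, 627, 196]) cube([1183, 320, 196]);
translate([415, 947, 392]) cube([1183, 320, 196]);
translate([415, 1267, 588]) cube([1183, 320, 196]);
translate([415, 1587, 784]) cube([1183, 320, 196]);
translate([415, 1907, 980]) cube([1183, 320, 196]);
translate([415, 2227, 1176]) cube([1183, 320, 196]);
translate([415, 2547, 1372]) cube([1183, 320, 196]);
translate([415, 2867, 1568]) cube([1183, 320, 196]);
translate([415, 3187, 1764]) cube([1183, 320, 196]);


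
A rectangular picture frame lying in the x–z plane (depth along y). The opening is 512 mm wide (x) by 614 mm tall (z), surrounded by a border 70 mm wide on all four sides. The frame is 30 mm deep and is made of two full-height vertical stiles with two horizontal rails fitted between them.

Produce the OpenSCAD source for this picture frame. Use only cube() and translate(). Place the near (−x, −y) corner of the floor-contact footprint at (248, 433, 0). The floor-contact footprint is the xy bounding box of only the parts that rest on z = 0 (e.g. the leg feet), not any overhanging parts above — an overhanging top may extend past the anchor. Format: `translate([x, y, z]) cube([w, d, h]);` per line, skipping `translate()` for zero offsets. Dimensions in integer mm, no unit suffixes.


translate([248, 433, 0]) cube([70, 30, 754]);
translate([830, 433, 0]) cube([70, 30, 754]);
translate([318, 433, 0]) cube([512, 30, 70]);
translate([318, 433, 684]) cube([512, 30, 70]);


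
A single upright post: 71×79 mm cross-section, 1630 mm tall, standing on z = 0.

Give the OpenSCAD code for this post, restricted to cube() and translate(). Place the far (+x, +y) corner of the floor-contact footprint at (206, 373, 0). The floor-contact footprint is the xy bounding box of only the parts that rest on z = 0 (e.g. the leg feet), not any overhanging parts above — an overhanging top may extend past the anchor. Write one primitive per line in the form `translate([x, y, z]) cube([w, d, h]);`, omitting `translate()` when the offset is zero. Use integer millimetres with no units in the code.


translate([135, 294, 0]) cube([71, 79, 1630]);


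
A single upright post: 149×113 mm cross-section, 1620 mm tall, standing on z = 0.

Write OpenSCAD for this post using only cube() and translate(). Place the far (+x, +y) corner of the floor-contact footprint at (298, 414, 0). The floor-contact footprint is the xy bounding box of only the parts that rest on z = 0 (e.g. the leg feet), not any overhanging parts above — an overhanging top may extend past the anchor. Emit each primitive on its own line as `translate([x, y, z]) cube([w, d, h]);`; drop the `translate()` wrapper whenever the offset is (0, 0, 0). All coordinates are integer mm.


translate([149, 301, 0]) cube([149, 113, 1620]);


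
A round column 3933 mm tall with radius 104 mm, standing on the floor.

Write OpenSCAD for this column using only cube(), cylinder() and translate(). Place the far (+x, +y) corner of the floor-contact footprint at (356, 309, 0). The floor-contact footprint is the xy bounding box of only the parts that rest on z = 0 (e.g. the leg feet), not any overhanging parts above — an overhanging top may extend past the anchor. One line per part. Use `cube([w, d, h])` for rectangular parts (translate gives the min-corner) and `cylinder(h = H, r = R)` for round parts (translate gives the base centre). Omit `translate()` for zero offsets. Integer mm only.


translate([252, 205, 0]) cylinder(h = 3933, r = 104);


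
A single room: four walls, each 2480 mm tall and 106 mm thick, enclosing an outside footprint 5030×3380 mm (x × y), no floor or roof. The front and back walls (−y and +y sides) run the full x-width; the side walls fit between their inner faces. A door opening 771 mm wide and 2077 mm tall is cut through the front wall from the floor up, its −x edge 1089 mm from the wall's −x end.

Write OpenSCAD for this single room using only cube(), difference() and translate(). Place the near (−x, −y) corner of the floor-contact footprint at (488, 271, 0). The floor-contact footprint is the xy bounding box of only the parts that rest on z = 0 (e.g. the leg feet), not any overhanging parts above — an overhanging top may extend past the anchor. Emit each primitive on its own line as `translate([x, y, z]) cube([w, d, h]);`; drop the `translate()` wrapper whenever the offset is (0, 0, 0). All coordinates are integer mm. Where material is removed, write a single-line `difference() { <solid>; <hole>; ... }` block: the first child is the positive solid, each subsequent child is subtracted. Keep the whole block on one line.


difference() { translate([488, 271, 0]) cube([5030, 106, 2480]); translate([1577, 271, 0]) cube([771, 106, 2077]); }
translate([488, 3545, 0]) cube([5030, 106, 2480]);
translate([488, 377, 0]) cube([106, 3168, 2480]);
translate([5412, 377, 0]) cube([106, 3168, 2480]);
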